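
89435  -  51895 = 37540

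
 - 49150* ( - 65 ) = 3194750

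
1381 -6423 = -5042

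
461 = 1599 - 1138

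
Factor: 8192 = 2^13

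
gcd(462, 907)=1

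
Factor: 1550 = 2^1 * 5^2* 31^1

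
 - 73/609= - 73/609 = - 0.12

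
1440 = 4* 360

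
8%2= 0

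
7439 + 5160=12599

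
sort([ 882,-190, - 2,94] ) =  [ - 190, -2, 94,882 ] 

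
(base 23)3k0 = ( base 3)2210211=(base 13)c16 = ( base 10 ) 2047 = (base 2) 11111111111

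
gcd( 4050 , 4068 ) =18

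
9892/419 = 9892/419 = 23.61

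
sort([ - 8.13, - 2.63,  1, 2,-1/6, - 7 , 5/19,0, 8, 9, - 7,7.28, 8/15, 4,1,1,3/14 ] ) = [ - 8.13, - 7, - 7, - 2.63, - 1/6,0,3/14,5/19,8/15, 1, 1,1,2,4,  7.28, 8,9]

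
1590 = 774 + 816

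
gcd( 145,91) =1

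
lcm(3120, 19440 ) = 252720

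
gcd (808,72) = 8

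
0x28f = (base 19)1F9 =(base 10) 655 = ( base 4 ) 22033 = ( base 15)2da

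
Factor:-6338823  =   - 3^1 * 23^1*91867^1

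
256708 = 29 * 8852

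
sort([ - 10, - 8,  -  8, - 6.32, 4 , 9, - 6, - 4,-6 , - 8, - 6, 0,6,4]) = [ - 10,-8, - 8,- 8, -6.32, - 6, - 6,  -  6, - 4,0,4,4,6,9] 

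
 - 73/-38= 73/38 = 1.92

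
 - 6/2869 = -1  +  2863/2869 = -0.00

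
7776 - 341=7435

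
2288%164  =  156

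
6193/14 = 442 +5/14  =  442.36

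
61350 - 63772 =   -  2422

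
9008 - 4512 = 4496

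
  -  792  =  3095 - 3887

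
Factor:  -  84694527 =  - 3^2* 17^1 * 73^1*7583^1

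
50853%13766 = 9555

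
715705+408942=1124647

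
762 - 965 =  - 203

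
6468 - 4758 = 1710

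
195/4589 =15/353 = 0.04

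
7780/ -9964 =-1 + 546/2491 = - 0.78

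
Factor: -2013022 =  - 2^1 *11^1*37^1 * 2473^1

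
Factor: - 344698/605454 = - 3^( - 1)*113^( - 1)*193^1 = - 193/339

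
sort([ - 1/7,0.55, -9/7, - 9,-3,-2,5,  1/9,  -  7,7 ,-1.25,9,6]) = [- 9, - 7  , - 3, - 2 , - 9/7,  -  1.25, -1/7,1/9,0.55,5,6, 7 , 9]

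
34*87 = 2958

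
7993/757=7993/757 = 10.56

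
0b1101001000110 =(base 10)6726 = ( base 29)7SR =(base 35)5h6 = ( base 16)1a46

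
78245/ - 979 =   -  80 + 75/979 = -79.92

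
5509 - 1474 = 4035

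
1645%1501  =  144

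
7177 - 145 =7032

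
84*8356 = 701904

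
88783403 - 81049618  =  7733785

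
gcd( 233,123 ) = 1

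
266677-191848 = 74829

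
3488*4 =13952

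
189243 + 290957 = 480200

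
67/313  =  67/313 = 0.21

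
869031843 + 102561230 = 971593073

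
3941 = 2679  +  1262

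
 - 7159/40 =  - 179 + 1/40 = -  178.97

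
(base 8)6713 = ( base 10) 3531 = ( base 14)1403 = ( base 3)11211210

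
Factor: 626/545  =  2^1 *5^(  -  1 )*  109^ (-1) * 313^1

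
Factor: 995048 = 2^3*29^1*4289^1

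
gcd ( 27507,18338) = 9169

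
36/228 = 3/19 =0.16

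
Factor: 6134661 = 3^2*13^1*52433^1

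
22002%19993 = 2009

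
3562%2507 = 1055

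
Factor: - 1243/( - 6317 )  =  11^1*113^1*6317^ ( - 1 )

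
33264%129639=33264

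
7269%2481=2307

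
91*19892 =1810172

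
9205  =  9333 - 128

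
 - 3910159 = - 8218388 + 4308229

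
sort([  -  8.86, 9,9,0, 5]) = [ - 8.86, 0,5,9, 9]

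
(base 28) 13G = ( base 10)884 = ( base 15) 3de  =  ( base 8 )1564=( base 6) 4032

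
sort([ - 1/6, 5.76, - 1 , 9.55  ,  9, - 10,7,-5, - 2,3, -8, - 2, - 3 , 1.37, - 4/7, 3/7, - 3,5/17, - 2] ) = [ - 10,  -  8, - 5, - 3, - 3,  -  2, - 2, -2, - 1,-4/7 , - 1/6, 5/17, 3/7, 1.37, 3, 5.76,7,  9, 9.55]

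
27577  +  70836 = 98413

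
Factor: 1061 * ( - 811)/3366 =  - 860471/3366 = - 2^( - 1)*3^( - 2) * 11^ ( - 1) * 17^ ( - 1 ) * 811^1*1061^1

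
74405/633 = 117+344/633=117.54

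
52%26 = 0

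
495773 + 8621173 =9116946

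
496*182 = 90272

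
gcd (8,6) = 2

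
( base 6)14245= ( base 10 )2261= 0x8d5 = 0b100011010101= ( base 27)32K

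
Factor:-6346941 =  - 3^1*101^1*20947^1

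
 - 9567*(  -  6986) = 66835062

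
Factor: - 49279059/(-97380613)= 3^2*11^(-1)*73^( - 1)*887^1*6173^1*121271^(-1)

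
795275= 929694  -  134419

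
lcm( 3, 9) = 9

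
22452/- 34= - 11226/17 = - 660.35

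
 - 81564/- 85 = 959+49/85 = 959.58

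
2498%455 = 223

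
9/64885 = 9/64885 = 0.00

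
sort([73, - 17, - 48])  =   [ -48, - 17, 73]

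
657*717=471069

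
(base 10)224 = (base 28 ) 80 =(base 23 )9H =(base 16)e0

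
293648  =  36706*8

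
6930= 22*315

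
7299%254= 187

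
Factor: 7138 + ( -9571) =-2433 = - 3^1*811^1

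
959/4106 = 959/4106 = 0.23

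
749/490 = 1 + 37/70 = 1.53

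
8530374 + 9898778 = 18429152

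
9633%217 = 85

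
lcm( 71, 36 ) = 2556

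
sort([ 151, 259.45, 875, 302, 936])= [ 151,259.45, 302, 875, 936 ] 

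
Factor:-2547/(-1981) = 3^2 * 7^ (- 1)= 9/7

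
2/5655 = 2/5655 = 0.00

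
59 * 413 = 24367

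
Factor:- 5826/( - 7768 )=3/4 = 2^( - 2)*3^1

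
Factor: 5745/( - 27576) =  - 5/24 = - 2^( - 3 )*3^( - 1 )*5^1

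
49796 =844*59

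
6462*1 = 6462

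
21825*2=43650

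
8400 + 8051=16451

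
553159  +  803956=1357115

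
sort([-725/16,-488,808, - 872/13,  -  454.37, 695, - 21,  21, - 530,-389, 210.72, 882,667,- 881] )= [ -881,  -  530, - 488,  -  454.37,-389,-872/13, - 725/16,-21,21,  210.72 , 667,  695,808,  882]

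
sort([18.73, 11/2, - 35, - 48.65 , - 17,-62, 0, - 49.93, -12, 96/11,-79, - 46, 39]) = [-79, - 62, - 49.93, - 48.65, - 46, - 35, - 17, - 12, 0, 11/2, 96/11, 18.73,39] 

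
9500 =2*4750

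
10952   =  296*37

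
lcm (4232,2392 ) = 55016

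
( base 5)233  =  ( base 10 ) 68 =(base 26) 2g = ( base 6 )152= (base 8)104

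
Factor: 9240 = 2^3*3^1*5^1*7^1*11^1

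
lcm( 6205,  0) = 0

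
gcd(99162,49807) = 1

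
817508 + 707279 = 1524787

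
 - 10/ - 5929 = 10/5929 = 0.00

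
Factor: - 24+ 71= 47^1=47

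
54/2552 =27/1276 = 0.02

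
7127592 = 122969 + 7004623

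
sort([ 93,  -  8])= [ - 8 , 93 ]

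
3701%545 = 431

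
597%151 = 144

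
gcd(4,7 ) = 1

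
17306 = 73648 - 56342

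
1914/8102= 957/4051 = 0.24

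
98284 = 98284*1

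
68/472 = 17/118 = 0.14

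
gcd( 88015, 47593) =1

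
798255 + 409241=1207496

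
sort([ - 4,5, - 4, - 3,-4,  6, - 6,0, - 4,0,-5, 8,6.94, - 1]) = [ - 6, -5, - 4, - 4, - 4,-4, - 3, - 1,0,0, 5,  6,6.94,8 ] 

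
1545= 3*515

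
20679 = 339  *61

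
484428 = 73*6636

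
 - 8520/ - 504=16 + 19/21 = 16.90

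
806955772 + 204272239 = 1011228011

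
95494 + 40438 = 135932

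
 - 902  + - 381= - 1283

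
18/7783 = 18/7783 = 0.00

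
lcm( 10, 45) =90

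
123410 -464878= - 341468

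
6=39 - 33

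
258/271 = 258/271 = 0.95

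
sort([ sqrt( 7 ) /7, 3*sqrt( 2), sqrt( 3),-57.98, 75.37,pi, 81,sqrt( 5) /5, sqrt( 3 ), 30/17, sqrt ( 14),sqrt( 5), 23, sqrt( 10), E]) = [ - 57.98, sqrt (7) /7, sqrt(5 ) /5,sqrt(3), sqrt (3),30/17, sqrt( 5) , E,pi, sqrt (10), sqrt (14),3 * sqrt( 2) , 23,75.37, 81]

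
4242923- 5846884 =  - 1603961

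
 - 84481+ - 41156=-125637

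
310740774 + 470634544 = 781375318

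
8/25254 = 4/12627 = 0.00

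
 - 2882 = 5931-8813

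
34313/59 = 34313/59 = 581.58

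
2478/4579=2478/4579 = 0.54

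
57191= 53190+4001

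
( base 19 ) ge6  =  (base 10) 6048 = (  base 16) 17a0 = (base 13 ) 29a3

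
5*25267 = 126335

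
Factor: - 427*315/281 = - 3^2*5^1 * 7^2*61^1*281^(- 1 ) = - 134505/281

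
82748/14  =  5910+4/7 = 5910.57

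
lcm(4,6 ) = 12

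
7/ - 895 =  - 7/895 =- 0.01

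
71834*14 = 1005676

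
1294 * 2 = 2588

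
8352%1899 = 756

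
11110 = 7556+3554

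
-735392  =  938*(  -  784) 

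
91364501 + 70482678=161847179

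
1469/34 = 1469/34 = 43.21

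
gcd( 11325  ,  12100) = 25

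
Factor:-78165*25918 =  - 2^1*3^4 * 5^1*193^1 * 12959^1  =  -  2025880470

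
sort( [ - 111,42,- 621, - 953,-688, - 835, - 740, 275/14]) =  [ - 953, - 835,- 740, - 688,-621, - 111,275/14,42]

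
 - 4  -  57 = - 61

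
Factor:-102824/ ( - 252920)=5^(  -  1)*6323^(  -  1)*12853^1 = 12853/31615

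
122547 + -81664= 40883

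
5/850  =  1/170=0.01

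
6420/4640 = 321/232 = 1.38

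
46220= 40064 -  - 6156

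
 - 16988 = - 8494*2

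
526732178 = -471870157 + 998602335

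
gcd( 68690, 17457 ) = 1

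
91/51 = 91/51= 1.78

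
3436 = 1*3436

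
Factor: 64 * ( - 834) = -2^7 *3^1*139^1 = - 53376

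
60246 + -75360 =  - 15114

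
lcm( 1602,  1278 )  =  113742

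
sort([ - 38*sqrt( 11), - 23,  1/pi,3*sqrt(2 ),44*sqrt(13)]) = [ - 38*sqrt( 11), - 23,1/pi,3 * sqrt( 2 ),44*sqrt( 13 ) ]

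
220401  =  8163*27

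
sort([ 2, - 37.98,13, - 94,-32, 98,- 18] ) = [-94,  -  37.98,-32,-18,2, 13, 98]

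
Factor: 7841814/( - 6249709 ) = - 2^1*3^1 * 67^1*1777^( - 1)*3517^( - 1) * 19507^1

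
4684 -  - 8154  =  12838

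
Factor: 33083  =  33083^1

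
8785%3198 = 2389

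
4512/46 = 2256/23 = 98.09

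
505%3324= 505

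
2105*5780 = 12166900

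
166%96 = 70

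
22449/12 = 1870 + 3/4= 1870.75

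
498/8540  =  249/4270 = 0.06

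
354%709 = 354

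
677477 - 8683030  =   - 8005553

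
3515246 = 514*6839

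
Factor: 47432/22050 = 484/225 = 2^2 * 3^( - 2)*5^(-2)*11^2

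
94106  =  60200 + 33906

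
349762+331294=681056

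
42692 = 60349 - 17657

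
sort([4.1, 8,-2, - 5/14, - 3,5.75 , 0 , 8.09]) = [ - 3, -2, - 5/14, 0 , 4.1,  5.75,8,8.09]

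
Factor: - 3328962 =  - 2^1*3^1*7^2*13^2*67^1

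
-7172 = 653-7825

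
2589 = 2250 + 339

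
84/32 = 2+ 5/8 = 2.62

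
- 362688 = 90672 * ( -4 )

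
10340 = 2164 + 8176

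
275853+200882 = 476735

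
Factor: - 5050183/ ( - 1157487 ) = 3^(-1 )*353^( - 1 )*1093^(-1 )*1321^1*3823^1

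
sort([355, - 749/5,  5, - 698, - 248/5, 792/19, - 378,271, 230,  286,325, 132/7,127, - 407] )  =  [-698, - 407,- 378, - 749/5, - 248/5, 5, 132/7,792/19, 127,230, 271, 286, 325, 355]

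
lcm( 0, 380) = 0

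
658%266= 126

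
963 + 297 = 1260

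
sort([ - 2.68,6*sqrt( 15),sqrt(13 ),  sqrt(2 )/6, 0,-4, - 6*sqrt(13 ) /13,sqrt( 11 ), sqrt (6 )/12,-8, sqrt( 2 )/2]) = [ - 8, - 4, - 2.68,-6 * sqrt(13 )/13,0,sqrt(6 ) /12, sqrt(2)/6,sqrt(2 )/2,sqrt( 11), sqrt( 13), 6 * sqrt ( 15) ] 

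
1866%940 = 926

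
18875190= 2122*8895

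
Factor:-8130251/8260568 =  - 2^( - 3)*1032571^(-1)*8130251^1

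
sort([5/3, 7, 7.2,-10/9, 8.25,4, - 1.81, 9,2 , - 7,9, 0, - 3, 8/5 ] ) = [-7, - 3, - 1.81, - 10/9,0,  8/5, 5/3,2,4, 7, 7.2 , 8.25, 9,9]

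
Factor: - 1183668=  -  2^2*3^1*98639^1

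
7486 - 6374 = 1112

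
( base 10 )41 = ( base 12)35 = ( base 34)17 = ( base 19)23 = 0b101001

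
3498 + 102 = 3600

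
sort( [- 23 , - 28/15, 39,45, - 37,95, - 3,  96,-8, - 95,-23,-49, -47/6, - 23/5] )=[ - 95,-49,-37,-23,-23, - 8,-47/6,  -  23/5,  -  3, - 28/15,39, 45,95, 96 ] 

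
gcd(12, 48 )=12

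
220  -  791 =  - 571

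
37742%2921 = 2690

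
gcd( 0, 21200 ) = 21200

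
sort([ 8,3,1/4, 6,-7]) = [ - 7, 1/4 , 3  ,  6, 8]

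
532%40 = 12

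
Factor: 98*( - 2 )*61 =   -  2^2 * 7^2*61^1 = -11956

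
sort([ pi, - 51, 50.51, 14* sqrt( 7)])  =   [ - 51, pi,14 *sqrt( 7), 50.51 ]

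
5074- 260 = 4814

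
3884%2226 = 1658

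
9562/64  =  4781/32 = 149.41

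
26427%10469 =5489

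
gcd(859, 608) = 1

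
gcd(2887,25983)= 2887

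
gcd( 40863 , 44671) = 1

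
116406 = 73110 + 43296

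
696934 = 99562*7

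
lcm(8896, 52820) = 845120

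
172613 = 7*24659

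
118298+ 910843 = 1029141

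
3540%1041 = 417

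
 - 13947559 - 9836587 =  - 23784146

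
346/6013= 346/6013= 0.06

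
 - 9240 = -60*154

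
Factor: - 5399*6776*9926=- 363129051824 =- 2^4*7^2*11^2*709^1*5399^1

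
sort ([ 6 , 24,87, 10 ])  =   [ 6, 10,24 , 87 ] 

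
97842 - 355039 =-257197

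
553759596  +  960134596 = 1513894192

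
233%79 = 75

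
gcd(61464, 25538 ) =2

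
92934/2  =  46467 = 46467.00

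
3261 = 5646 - 2385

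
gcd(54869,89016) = 1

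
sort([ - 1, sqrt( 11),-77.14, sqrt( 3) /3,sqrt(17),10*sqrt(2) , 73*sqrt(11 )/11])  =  [ -77.14,  -  1, sqrt(3 ) /3, sqrt (11),sqrt( 17), 10*sqrt(2), 73*sqrt(11)/11] 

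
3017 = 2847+170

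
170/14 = 85/7 = 12.14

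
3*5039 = 15117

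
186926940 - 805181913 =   -  618254973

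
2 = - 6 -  - 8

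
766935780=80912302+686023478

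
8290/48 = 4145/24 =172.71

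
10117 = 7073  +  3044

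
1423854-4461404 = - 3037550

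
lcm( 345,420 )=9660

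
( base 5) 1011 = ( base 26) 51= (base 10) 131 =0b10000011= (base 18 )75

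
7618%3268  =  1082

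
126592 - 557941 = -431349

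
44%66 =44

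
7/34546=7/34546 = 0.00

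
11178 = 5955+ 5223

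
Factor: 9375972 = 2^2*3^1* 89^1*8779^1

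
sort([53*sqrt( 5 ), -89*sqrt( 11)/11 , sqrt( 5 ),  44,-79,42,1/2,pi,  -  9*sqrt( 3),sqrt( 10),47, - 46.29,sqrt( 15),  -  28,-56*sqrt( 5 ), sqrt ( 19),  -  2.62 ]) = [-56*sqrt ( 5 ),  -  79, - 46.29,-28 ,-89*sqrt( 11 ) /11,-9*sqrt( 3),-2.62,1/2,  sqrt( 5), pi,sqrt(10 ),sqrt ( 15 ),sqrt( 19 ), 42,44 , 47,53*sqrt( 5 )]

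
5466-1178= 4288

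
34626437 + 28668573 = 63295010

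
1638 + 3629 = 5267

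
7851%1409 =806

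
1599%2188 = 1599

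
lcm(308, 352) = 2464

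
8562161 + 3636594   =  12198755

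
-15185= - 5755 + - 9430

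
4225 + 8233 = 12458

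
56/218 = 28/109 =0.26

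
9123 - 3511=5612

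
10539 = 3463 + 7076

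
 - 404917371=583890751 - 988808122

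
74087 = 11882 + 62205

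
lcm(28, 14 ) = 28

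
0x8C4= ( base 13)1038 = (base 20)5C4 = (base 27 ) 323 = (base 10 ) 2244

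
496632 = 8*62079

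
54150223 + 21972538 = 76122761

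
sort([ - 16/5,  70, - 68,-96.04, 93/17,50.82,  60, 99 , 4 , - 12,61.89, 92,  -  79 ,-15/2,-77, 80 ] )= [ - 96.04,-79, - 77 ,-68 ,-12, - 15/2, - 16/5 , 4,93/17,50.82, 60,61.89,70,80,  92,99]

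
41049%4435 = 1134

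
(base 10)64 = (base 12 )54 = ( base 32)20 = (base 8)100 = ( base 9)71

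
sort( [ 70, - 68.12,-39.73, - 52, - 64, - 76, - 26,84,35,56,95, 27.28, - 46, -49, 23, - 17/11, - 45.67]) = [ - 76,  -  68.12, - 64,-52, - 49, - 46, -45.67, - 39.73, - 26, - 17/11, 23, 27.28,  35, 56 , 70, 84, 95]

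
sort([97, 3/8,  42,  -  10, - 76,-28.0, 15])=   [-76, - 28.0, - 10, 3/8, 15,42, 97]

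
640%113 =75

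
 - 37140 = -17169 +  - 19971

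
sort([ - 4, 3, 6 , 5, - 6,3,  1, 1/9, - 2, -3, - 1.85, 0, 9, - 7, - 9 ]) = [ - 9,  -  7,  -  6, - 4, - 3,-2, - 1.85, 0,1/9, 1,3, 3, 5,6, 9]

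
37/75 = 37/75  =  0.49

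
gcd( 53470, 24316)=2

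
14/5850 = 7/2925 = 0.00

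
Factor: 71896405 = 5^1*7^1 * 719^1*2857^1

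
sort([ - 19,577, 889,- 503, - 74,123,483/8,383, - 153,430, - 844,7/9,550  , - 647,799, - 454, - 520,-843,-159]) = [ - 844, - 843, - 647, - 520, - 503, - 454, - 159, - 153, - 74, -19,7/9, 483/8,123, 383,430,550,577,799,889 ]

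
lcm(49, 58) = 2842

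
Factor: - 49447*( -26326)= 1301741722 = 2^1*197^1 * 251^1*13163^1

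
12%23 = 12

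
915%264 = 123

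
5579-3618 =1961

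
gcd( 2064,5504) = 688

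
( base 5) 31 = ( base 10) 16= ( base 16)10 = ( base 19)G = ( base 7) 22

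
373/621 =373/621=0.60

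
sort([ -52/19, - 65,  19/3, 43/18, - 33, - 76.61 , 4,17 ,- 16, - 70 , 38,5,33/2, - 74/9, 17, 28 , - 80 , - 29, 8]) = [-80, - 76.61, - 70, - 65,-33,- 29,  -  16,-74/9, - 52/19,  43/18,  4,5,19/3, 8, 33/2, 17, 17, 28, 38]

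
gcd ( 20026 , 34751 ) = 589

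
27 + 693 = 720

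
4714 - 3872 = 842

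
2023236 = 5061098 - 3037862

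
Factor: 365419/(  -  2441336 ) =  - 2^(  -  3 )*17^(  -  1 )*29^( - 1)* 619^( - 1)*365419^1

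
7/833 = 1/119 = 0.01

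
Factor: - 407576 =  - 2^3 * 13^1*3919^1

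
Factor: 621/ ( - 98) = -2^( - 1)*3^3*7^( - 2 ) * 23^1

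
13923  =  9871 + 4052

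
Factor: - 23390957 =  - 19^1*31^1*151^1*  263^1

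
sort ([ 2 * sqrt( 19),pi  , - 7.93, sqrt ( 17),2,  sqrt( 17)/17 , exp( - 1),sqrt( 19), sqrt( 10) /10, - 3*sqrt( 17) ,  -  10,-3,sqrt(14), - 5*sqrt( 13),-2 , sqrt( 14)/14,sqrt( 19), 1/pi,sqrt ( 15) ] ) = [ -5*sqrt( 13), -3 * sqrt(17), - 10, - 7.93, - 3, - 2,  sqrt( 17) /17,sqrt( 14 )/14, sqrt(10)/10, 1/pi, exp ( - 1),2,pi, sqrt(14) , sqrt( 15), sqrt( 17), sqrt(19 ) , sqrt(19), 2*sqrt(19) ] 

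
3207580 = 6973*460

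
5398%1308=166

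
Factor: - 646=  - 2^1*17^1*19^1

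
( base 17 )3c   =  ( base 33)1u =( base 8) 77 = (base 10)63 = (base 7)120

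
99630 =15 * 6642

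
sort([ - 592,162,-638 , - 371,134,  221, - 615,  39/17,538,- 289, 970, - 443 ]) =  [ - 638, - 615 , - 592,- 443 , - 371 , - 289,39/17, 134,  162,221, 538, 970]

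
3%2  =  1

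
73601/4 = 18400+ 1/4 = 18400.25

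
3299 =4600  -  1301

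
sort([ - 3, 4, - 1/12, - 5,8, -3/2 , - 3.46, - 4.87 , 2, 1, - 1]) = [ - 5  , - 4.87,-3.46,-3 , - 3/2,  -  1 , - 1/12,1,  2, 4, 8]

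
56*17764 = 994784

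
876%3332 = 876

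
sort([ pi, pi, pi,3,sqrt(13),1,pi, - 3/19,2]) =[ - 3/19,1,2, 3,pi,pi,pi, pi,sqrt(13)]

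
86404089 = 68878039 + 17526050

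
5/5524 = 5/5524 = 0.00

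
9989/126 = 79 + 5/18 = 79.28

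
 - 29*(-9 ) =261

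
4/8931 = 4/8931=   0.00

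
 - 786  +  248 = -538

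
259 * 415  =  107485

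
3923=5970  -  2047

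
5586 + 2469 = 8055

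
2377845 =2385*997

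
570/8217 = 190/2739 = 0.07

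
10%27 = 10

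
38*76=2888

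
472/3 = 157 + 1/3 =157.33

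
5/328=5/328 = 0.02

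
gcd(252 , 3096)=36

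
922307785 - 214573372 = 707734413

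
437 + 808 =1245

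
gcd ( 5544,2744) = 56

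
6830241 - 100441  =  6729800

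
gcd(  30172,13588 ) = 4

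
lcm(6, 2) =6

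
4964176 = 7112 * 698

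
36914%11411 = 2681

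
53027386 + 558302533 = 611329919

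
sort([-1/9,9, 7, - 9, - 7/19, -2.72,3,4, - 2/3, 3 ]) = [ - 9 , - 2.72, - 2/3,-7/19,-1/9, 3,3,4 , 7, 9 ] 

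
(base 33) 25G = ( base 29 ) 2NA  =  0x937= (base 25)3j9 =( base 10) 2359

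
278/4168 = 139/2084 = 0.07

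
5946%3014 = 2932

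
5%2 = 1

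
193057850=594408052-401350202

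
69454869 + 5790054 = 75244923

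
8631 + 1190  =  9821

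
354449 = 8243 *43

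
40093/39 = 1028 + 1/39 = 1028.03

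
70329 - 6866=63463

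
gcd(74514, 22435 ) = 1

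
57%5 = 2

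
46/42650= 23/21325 =0.00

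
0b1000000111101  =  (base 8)10075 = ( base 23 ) 7jh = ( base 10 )4157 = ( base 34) 3K9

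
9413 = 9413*1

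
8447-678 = 7769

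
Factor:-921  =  -3^1*307^1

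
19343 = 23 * 841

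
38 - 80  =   - 42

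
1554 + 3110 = 4664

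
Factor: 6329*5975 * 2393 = 90493149575=5^2*239^1*2393^1 * 6329^1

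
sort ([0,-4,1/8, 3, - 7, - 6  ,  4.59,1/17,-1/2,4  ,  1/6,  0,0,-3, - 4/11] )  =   [ - 7, - 6, - 4, - 3 , - 1/2,-4/11 , 0,0,0 , 1/17,  1/8,  1/6, 3,4,4.59]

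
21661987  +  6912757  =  28574744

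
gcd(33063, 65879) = 1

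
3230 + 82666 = 85896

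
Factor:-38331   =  - 3^2*4259^1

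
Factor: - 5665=  -  5^1*  11^1*103^1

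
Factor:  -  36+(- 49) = -5^1*17^1 = -  85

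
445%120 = 85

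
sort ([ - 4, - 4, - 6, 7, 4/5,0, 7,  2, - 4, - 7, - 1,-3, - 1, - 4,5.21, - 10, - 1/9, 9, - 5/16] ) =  [-10, -7, - 6, - 4, - 4,  -  4, - 4, - 3, - 1, - 1, -5/16, - 1/9,0, 4/5,2, 5.21, 7,7, 9 ]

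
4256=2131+2125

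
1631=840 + 791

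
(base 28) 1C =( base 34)16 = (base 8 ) 50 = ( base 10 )40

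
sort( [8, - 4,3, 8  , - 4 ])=[ - 4, - 4, 3,8,8 ]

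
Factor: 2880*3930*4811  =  2^7*3^3*5^2*17^1*131^1*283^1 = 54452822400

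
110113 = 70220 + 39893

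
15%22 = 15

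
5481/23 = 238 + 7/23  =  238.30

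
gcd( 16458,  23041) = 1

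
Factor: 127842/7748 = 33/2  =  2^( - 1) * 3^1*11^1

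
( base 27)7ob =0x1682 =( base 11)4369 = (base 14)2158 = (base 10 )5762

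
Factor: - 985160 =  - 2^3*5^1*11^1*2239^1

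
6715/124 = 54 + 19/124 = 54.15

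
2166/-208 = -11 + 61/104 = - 10.41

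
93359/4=23339 + 3/4  =  23339.75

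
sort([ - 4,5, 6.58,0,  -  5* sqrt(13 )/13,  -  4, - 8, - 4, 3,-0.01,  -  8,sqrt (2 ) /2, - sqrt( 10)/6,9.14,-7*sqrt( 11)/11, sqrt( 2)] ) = [  -  8, - 8, - 4,-4,-4,  -  7  *  sqrt(11)/11, - 5*sqrt (13)/13, - sqrt( 10 ) /6,  -  0.01, 0,  sqrt(2 ) /2,sqrt ( 2),3,  5, 6.58,9.14] 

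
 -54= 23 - 77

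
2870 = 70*41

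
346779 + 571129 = 917908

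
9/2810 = 9/2810 = 0.00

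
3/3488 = 3/3488  =  0.00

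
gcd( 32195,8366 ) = 47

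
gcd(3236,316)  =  4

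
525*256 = 134400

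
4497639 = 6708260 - 2210621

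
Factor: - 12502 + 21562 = 9060 = 2^2 * 3^1 *5^1*151^1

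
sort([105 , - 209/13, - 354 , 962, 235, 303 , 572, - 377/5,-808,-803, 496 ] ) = [-808, - 803,-354, - 377/5 ,-209/13,  105,235, 303 , 496,572, 962 ] 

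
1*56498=56498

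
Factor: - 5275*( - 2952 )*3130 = 2^4 * 3^2*5^3* 41^1*211^1*313^1 = 48739734000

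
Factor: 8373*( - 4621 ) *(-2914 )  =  112747418562 = 2^1 * 3^1 * 31^1*47^1*2791^1*4621^1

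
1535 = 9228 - 7693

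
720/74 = 9 + 27/37 = 9.73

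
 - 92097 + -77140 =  - 169237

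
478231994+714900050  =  1193132044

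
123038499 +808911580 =931950079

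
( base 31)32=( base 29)38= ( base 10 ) 95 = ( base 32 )2V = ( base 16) 5f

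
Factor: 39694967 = 13^1*107^1 * 28537^1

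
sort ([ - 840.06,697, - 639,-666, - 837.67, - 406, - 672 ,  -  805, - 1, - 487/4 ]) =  [ -840.06,  -  837.67, - 805, - 672 , - 666,- 639, - 406, - 487/4,  -  1, 697]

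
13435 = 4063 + 9372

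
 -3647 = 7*( - 521 ) 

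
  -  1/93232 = -1+93231/93232 =- 0.00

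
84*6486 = 544824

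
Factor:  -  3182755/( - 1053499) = 5^1*59^1*113^( - 1)*9323^( - 1) * 10789^1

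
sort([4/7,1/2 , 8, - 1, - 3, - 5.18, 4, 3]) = [ - 5.18 , - 3, - 1, 1/2,4/7 , 3,4, 8]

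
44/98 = 22/49= 0.45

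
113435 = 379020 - 265585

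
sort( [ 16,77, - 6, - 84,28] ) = [ - 84,-6,16, 28,77] 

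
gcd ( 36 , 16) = 4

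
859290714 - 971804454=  - 112513740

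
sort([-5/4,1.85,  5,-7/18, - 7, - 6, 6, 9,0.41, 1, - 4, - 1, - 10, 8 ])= [ - 10,-7,-6,-4,- 5/4, - 1, - 7/18, 0.41, 1,1.85, 5, 6, 8, 9] 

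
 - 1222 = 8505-9727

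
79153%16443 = 13381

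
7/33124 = 1/4732 = 0.00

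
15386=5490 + 9896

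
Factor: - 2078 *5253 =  - 10915734 = -  2^1*3^1*17^1*103^1*1039^1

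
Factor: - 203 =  - 7^1*29^1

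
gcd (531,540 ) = 9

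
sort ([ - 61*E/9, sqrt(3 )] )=[ - 61*E/9, sqrt( 3) ] 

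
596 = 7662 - 7066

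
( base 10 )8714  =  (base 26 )CN4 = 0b10001000001010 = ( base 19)152c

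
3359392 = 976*3442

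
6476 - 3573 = 2903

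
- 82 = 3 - 85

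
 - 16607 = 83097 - 99704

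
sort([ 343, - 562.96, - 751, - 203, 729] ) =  [ - 751, - 562.96, - 203, 343,729]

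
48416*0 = 0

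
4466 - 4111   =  355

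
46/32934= 23/16467 = 0.00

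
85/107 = 85/107 = 0.79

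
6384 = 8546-2162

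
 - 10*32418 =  - 324180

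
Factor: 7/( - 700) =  - 1/100 = -  2^( - 2 ) * 5^(-2 )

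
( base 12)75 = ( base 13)6b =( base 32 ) 2p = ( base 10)89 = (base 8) 131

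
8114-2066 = 6048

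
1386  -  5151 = -3765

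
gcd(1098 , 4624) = 2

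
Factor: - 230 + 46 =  - 2^3*23^1 = - 184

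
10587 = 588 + 9999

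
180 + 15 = 195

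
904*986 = 891344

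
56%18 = 2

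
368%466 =368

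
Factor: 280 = 2^3*5^1*7^1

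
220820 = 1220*181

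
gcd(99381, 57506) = 1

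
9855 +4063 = 13918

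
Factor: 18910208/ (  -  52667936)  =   - 2^5*59^1*313^1* 1645873^( -1 ) = - 590944/1645873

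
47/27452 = 47/27452 = 0.00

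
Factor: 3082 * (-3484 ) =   -  2^3 * 13^1*23^1*67^2  =  - 10737688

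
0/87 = 0 = 0.00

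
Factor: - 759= -3^1 * 11^1*23^1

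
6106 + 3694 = 9800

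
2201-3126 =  - 925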